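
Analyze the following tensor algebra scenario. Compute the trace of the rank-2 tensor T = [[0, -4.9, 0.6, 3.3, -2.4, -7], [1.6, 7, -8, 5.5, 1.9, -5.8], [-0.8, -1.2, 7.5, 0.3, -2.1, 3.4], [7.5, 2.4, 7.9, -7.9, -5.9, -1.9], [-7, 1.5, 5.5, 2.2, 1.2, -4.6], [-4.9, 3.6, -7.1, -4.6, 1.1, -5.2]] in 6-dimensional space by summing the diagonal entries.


The contraction (trace) of a rank-2 tensor is the sum of its diagonal elements.
Diagonal entries: A[1,1] = 0, A[2,2] = 7, A[3,3] = 7.5, A[4,4] = -7.9, A[5,5] = 1.2, A[6,6] = -5.2
Tr(A) = 0 + 7 + 7.5 + -7.9 + 1.2 + -5.2 = 2.6

2.6


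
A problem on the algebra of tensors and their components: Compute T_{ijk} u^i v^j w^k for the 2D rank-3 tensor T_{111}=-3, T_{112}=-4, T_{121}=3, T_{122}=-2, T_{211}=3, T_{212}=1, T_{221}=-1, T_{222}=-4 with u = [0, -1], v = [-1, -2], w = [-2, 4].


S = sum over i,j,k of T_{ijk} u_i v_j w_k. Expanding all 8 terms:
T_{111}*u_1*v_1*w_1 = -3*0*-1*-2 = 0  (running total: 0)
T_{112}*u_1*v_1*w_2 = -4*0*-1*4 = 0  (running total: 0)
T_{121}*u_1*v_2*w_1 = 3*0*-2*-2 = 0  (running total: 0)
T_{122}*u_1*v_2*w_2 = -2*0*-2*4 = 0  (running total: 0)
T_{211}*u_2*v_1*w_1 = 3*-1*-1*-2 = -6  (running total: -6)
T_{212}*u_2*v_1*w_2 = 1*-1*-1*4 = 4  (running total: -2)
T_{221}*u_2*v_2*w_1 = -1*-1*-2*-2 = 4  (running total: 2)
T_{222}*u_2*v_2*w_2 = -4*-1*-2*4 = -32  (running total: -30)
S = -30

-30


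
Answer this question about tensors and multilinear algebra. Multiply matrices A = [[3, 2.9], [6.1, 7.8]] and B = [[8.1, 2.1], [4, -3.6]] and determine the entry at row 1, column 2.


(AB)_{ij} = sum_k A_{ik} B_{kj}.
For i=1, j=2:
A_{11} * B_{12} = 3 * 2.1 = 6.3
A_{12} * B_{22} = 2.9 * -3.6 = -10.44
Sum = 6.3 + -10.44 = -4.14

-4.14


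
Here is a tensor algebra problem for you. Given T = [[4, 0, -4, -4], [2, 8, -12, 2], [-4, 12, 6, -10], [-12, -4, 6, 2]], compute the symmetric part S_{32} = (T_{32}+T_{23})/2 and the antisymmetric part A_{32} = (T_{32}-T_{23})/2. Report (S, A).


T_{32} = 12
T_{23} = -12
S_{32} = (12 + -12)/2 = 0/2 = 0
A_{32} = (12 - -12)/2 = 24/2 = 12
Check: S + A = 0 + 12 = 12 = T_{32}.

(0, 12)


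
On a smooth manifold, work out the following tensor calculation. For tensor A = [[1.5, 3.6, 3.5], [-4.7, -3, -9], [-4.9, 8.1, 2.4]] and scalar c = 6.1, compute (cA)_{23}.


Scalar multiplication: (cA)_{ij} = c * A_{ij}.
c = 6.1
A_{23} = -9
(cA)_{23} = 6.1 * -9 = -54.9

-54.9


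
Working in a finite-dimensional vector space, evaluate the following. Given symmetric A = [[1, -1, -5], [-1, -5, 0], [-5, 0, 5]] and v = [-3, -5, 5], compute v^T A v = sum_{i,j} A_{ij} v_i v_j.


First compute Av:
(Av)_1 = 1*-3 + -1*-5 + -5*5 = -23
(Av)_2 = -1*-3 + -5*-5 + 0*5 = 28
(Av)_3 = -5*-3 + 0*-5 + 5*5 = 40
Av = [-23, 28, 40]
Then v^T (Av) = -3*-23 + -5*28 + 5*40
= 69 + -140 + 200 = 129

129


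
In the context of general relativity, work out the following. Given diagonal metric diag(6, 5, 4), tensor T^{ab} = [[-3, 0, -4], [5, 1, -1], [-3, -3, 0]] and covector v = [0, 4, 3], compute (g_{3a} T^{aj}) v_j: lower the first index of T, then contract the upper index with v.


Step 1: lower the first index. For a diagonal metric, g_{ia} T^{aj} = g_{ii} T^{ij} (no sum on i).
g_{33} = 4
S_3{}^1 = 4 * T^{31} = 4 * -3 = -12
S_3{}^2 = 4 * T^{32} = 4 * -3 = -12
S_3{}^3 = 4 * T^{33} = 4 * 0 = 0
Step 2: contract S_3{}^j with v_j.
S_3{}^1 * v_1 = -12 * 0 = 0
S_3{}^2 * v_2 = -12 * 4 = -48
S_3{}^3 * v_3 = 0 * 3 = 0
Result = 0 + -48 + 0 = -48

-48


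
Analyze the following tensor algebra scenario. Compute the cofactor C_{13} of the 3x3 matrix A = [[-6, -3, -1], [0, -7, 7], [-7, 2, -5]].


To find cofactor C_{13}, delete row 1 and column 3.
The resulting 2x2 submatrix is: [[0, -7], [-7, 2]]
Minor M_{13} = 0*2 - -7*-7
  = 0 - 49 = -49
Sign = (-1)^(1+3) = (-1)^4 = 1
Cofactor C_{13} = 1 * -49 = -49

-49


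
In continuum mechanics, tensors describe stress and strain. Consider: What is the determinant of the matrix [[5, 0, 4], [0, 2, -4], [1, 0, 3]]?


Expanding along the first row, det(A) = a11*M_11 - a12*M_12 + a13*M_13, where M_1j is the (1,j) minor.
Minor M_11 = 2*3 - -4*0 = 6
Minor M_12 = 0*3 - -4*1 = 4
Minor M_13 = 0*0 - 2*1 = -2
det = 5*(6) - 0*(4) + 4*(-2)
    = 30 - 0 + -8
    = 22

22


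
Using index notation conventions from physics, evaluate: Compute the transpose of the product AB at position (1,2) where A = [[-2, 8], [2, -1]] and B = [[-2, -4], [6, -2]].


(AB)^T_{ij} = (AB)_{ji} = sum_k A_{jk} B_{ki}.
For i=1, j=2 we need (AB)_{21}:
A_{21} * B_{11} = 2 * -2 = -4
A_{22} * B_{21} = -1 * 6 = -6
Sum = -4 + -6 = -10

-10


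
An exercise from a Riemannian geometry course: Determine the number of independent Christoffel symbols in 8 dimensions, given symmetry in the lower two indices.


Christoffel symbols Gamma^k_{ij} are symmetric in i,j, so there are d * d(d+1)/2 independent symbols.
d = 8
d(d+1)/2 = 8 * 9 / 2 = 36
Total = 8 * 36 = 288

288


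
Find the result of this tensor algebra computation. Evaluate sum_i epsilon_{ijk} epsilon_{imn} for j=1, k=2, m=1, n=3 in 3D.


Using the identity: epsilon_{ijk} epsilon_{imn} = delta_{jm} delta_{kn} - delta_{jn} delta_{km}.
delta_{11} = 1
delta_{23} = 0
delta_{13} = 0
delta_{21} = 0
Result = 1 * 0 - 0 * 0 = 0 - 0 = 0

0


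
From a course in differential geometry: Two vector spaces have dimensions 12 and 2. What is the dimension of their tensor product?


The dimension of a tensor product is the product of dimensions.
dim(V) = 12, dim(W) = 2
dim(V (x) W) = 12 * 2 = 24

24


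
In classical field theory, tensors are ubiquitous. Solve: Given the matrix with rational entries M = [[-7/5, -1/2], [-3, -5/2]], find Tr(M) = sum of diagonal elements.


The trace is the sum of diagonal entries.
Diagonal: M[1,1] = -7/5, M[2,2] = -5/2
Tr(M) = -7/5 + -5/2
Computing step by step:
After adding M[1,1]: -7/5
After adding M[2,2]: -39/10
Tr(M) = -39/10

-39/10


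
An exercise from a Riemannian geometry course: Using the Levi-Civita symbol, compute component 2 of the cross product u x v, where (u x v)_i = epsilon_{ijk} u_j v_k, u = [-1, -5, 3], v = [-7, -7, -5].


(u x v)_2 = sum_{j,k} epsilon_{2jk} u_j v_k. Only permutations of (1,2,3) contribute; the two non-zero terms are:
eps_{213} u_1 v_3 = -1 * -1 * -5 = -5
eps_{231} u_3 v_1 = 1 * 3 * -7 = -21
(u x v)_2 = -26

-26


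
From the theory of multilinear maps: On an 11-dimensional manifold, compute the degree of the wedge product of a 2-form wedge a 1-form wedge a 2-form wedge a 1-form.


The degree of a wedge product is the sum of the degrees of the individual forms.
Degrees: 2, 1, 2, 1
Total degree = 2 + 1 + 2 + 1 = 6

6


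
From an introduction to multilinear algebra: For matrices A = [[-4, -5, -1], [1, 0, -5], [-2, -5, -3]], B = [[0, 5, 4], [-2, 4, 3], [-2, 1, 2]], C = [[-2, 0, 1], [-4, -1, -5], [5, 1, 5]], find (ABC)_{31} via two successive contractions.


(ABC)_{31} = sum_m (AB)_{3m} C_{m1}. First compute row 3 of AB.
(AB)_{31} = -2*0 + -5*-2 + -3*-2 = 16
(AB)_{32} = -2*5 + -5*4 + -3*1 = -33
(AB)_{33} = -2*4 + -5*3 + -3*2 = -29
Now contract with column 1 of C:
(AB)_{31} * C_{11} = 16 * -2 = -32
(AB)_{32} * C_{21} = -33 * -4 = 132
(AB)_{33} * C_{31} = -29 * 5 = -145
(ABC)_{31} = -32 + 132 + -145 = -45

-45


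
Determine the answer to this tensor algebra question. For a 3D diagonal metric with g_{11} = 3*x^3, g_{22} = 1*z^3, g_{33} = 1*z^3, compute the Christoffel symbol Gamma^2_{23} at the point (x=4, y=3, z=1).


For a diagonal metric, Gamma^k_{ij} = (1/2) g^{kk} (dg_{ik}/dx_j + dg_{jk}/dx_i - dg_{ij}/dx_k).
The metric is diagonal, so g_{ab} = 0 for a != b.
At the given point: g_{11} = 192, g_{22} = 1, g_{33} = 1
g^{22} = 1/1
dg_{22}/dx_3 = dg_{22}/dx_3 = 3
dg_{32}/dx_2 = 0 (off-diagonal)
dg_{23}/dx_2 = 0 (off-diagonal)
Numerator = 3 + 0 - 0 = 3
Gamma^2_{23} = 3 / (2 * 1) = 3/2

3/2


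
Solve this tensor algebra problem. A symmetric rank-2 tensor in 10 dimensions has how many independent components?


A symmetric rank-2 tensor in d dimensions has d(d+1)/2 independent components.
d = 10
d(d+1)/2 = 10 * 11 / 2 = 110 / 2 = 55

55


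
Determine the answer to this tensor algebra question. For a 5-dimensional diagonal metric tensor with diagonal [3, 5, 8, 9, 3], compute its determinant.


For a diagonal metric, the determinant is the product of diagonal entries.
Diagonal entries: 3, 5, 8, 9, 3
det(g) = 3 * 5 * 8 * 9 * 3 = 3240

3240


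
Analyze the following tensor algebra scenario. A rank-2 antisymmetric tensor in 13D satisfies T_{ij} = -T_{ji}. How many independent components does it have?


An antisymmetric rank-2 tensor satisfies A_{ij} = -A_{ji}, so diagonal entries are zero.
The independent components are the upper-triangular entries: C(n, 2) = n(n-1)/2.
n = 13
C(13, 2) = 13 * 12 / 2 = 156 / 2 = 78

78


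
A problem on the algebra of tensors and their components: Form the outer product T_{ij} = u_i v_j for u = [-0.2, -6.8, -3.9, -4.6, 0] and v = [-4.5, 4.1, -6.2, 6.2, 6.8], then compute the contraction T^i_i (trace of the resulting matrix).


The outer product gives T_{ij} = u_i v_j.
The trace (contraction) is Tr(T) = sum_i T_{ii} = sum_i u_i v_i.
Diagonal entries:
T_{11} = u_1 * v_1 = -0.2 * -4.5 = 0.9
T_{22} = u_2 * v_2 = -6.8 * 4.1 = -27.88
T_{33} = u_3 * v_3 = -3.9 * -6.2 = 24.18
T_{44} = u_4 * v_4 = -4.6 * 6.2 = -28.52
T_{55} = u_5 * v_5 = 0 * 6.8 = 0
Tr(T) = 0.9 + -27.88 + 24.18 + -28.52 + 0 = -31.32

-31.32


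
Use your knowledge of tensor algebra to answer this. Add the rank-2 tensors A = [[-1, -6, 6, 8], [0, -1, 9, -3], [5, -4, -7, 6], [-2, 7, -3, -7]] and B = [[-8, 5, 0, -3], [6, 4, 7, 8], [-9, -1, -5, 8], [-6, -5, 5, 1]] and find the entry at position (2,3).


Tensor addition is component-wise: (A + B)_{ij} = A_{ij} + B_{ij}.
A_{23} = 9
B_{23} = 7
(A + B)_{23} = 9 + 7 = 16

16


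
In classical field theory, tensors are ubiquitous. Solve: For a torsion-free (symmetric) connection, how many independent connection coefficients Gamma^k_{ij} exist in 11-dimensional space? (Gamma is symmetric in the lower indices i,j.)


Christoffel symbols Gamma^k_{ij} are symmetric in i,j, so there are d * d(d+1)/2 independent symbols.
d = 11
d(d+1)/2 = 11 * 12 / 2 = 66
Total = 11 * 66 = 726

726


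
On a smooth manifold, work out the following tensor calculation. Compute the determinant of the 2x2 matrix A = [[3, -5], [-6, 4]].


For a 2x2 matrix [[a, b], [c, d]], det = a*d - b*c.
a = 3, b = -5, c = -6, d = 4
a*d = 3 * 4 = 12
b*c = -5 * -6 = 30
det = 12 - 30 = -18

-18


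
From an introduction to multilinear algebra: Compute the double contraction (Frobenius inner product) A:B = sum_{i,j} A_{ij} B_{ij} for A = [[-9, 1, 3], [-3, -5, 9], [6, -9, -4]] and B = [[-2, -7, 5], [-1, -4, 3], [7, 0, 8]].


A:B = sum over all i,j of A_{ij} * B_{ij}.
Row 1: -9*-2=18, 1*-7=-7, 3*5=15 => row sum = 26
Row 2: -3*-1=3, -5*-4=20, 9*3=27 => row sum = 50
Row 3: 6*7=42, -9*0=0, -4*8=-32 => row sum = 10
Total = 26 + 50 + 10 = 86

86


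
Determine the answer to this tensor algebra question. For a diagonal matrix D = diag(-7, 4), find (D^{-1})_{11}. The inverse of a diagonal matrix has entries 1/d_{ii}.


For a diagonal matrix, the inverse has entries (D^{-1})_{ii} = 1/d_{ii}.
The diagonal entries are: d_{11} = -7, d_{22} = 4
We need (D^{-1})_{11} = 1/d_{11} = 1/-7 = -1/7

-1/7


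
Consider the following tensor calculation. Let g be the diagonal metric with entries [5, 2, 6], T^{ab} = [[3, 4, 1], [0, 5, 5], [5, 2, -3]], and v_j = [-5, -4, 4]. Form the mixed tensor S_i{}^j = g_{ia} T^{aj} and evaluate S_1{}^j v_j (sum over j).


Step 1: lower the first index. For a diagonal metric, g_{ia} T^{aj} = g_{ii} T^{ij} (no sum on i).
g_{11} = 5
S_1{}^1 = 5 * T^{11} = 5 * 3 = 15
S_1{}^2 = 5 * T^{12} = 5 * 4 = 20
S_1{}^3 = 5 * T^{13} = 5 * 1 = 5
Step 2: contract S_1{}^j with v_j.
S_1{}^1 * v_1 = 15 * -5 = -75
S_1{}^2 * v_2 = 20 * -4 = -80
S_1{}^3 * v_3 = 5 * 4 = 20
Result = -75 + -80 + 20 = -135

-135


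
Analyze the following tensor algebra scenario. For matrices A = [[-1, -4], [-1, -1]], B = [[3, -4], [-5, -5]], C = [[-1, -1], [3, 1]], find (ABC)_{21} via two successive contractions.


(ABC)_{21} = sum_m (AB)_{2m} C_{m1}. First compute row 2 of AB.
(AB)_{21} = -1*3 + -1*-5 = 2
(AB)_{22} = -1*-4 + -1*-5 = 9
Now contract with column 1 of C:
(AB)_{21} * C_{11} = 2 * -1 = -2
(AB)_{22} * C_{21} = 9 * 3 = 27
(ABC)_{21} = -2 + 27 = 25

25


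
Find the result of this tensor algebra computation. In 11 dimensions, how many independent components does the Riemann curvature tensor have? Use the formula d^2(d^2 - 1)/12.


The Riemann tensor in d dimensions has d^2(d^2 - 1)/12 independent components.
d = 11, so d^2 = 121
d^2 - 1 = 120
d^2(d^2 - 1) = 121 * 120 = 14520
Divide by 12: 14520 / 12 = 1210

1210


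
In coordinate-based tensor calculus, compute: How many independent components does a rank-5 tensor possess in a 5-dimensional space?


The number of components of a rank-r tensor in d dimensions is d^r.
Here d = 5 and r = 5.
5^5 = 3125

3125


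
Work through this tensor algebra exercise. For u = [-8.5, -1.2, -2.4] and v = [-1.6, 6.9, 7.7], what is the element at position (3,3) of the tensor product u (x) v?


The outer product entry T_{ij} = u_i * v_j.
We need i=3, j=3.
u_3 = -2.4, v_3 = 7.7
T_{3,3} = -2.4 * 7.7 = -18.48

-18.48


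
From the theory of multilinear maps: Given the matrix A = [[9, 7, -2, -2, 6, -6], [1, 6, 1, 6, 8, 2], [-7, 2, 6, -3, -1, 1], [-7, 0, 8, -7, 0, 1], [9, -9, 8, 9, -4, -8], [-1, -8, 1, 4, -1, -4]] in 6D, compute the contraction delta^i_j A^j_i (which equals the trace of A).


The contraction (trace) of a rank-2 tensor is the sum of its diagonal elements.
Diagonal entries: A[1,1] = 9, A[2,2] = 6, A[3,3] = 6, A[4,4] = -7, A[5,5] = -4, A[6,6] = -4
Tr(A) = 9 + 6 + 6 + -7 + -4 + -4 = 6

6


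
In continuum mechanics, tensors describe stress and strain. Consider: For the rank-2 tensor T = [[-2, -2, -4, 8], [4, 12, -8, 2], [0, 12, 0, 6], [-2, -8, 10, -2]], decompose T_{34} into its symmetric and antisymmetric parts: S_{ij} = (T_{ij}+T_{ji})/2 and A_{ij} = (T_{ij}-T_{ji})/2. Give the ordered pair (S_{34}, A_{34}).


T_{34} = 6
T_{43} = 10
S_{34} = (6 + 10)/2 = 16/2 = 8
A_{34} = (6 - 10)/2 = -4/2 = -2
Check: S + A = 8 + -2 = 6 = T_{34}.

(8, -2)


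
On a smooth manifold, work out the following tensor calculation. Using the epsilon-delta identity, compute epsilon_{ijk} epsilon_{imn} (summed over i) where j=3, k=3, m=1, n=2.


Using the identity: epsilon_{ijk} epsilon_{imn} = delta_{jm} delta_{kn} - delta_{jn} delta_{km}.
delta_{31} = 0
delta_{32} = 0
delta_{32} = 0
delta_{31} = 0
Result = 0 * 0 - 0 * 0 = 0 - 0 = 0

0


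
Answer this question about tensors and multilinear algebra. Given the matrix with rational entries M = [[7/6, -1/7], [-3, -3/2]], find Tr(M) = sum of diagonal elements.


The trace is the sum of diagonal entries.
Diagonal: M[1,1] = 7/6, M[2,2] = -3/2
Tr(M) = 7/6 + -3/2
Computing step by step:
After adding M[1,1]: 7/6
After adding M[2,2]: -1/3
Tr(M) = -1/3

-1/3


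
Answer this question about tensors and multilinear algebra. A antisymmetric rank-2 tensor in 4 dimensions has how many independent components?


A antisymmetric rank-2 tensor in d dimensions has d(d-1)/2 independent components.
d = 4
d(d-1)/2 = 4 * 3 / 2 = 12 / 2 = 6

6


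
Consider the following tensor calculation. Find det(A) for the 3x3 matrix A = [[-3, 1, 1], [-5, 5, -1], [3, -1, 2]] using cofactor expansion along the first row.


Expanding along the first row, det(A) = a11*M_11 - a12*M_12 + a13*M_13, where M_1j is the (1,j) minor.
Minor M_11 = 5*2 - -1*-1 = 9
Minor M_12 = -5*2 - -1*3 = -7
Minor M_13 = -5*-1 - 5*3 = -10
det = -3*(9) - 1*(-7) + 1*(-10)
    = -27 - -7 + -10
    = -30

-30


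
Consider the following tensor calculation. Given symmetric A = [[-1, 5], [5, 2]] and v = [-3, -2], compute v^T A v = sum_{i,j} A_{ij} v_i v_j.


First compute Av:
(Av)_1 = -1*-3 + 5*-2 = -7
(Av)_2 = 5*-3 + 2*-2 = -19
Av = [-7, -19]
Then v^T (Av) = -3*-7 + -2*-19
= 21 + 38 = 59

59


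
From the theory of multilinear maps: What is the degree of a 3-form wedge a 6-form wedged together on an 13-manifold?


The degree of a wedge product is the sum of the degrees of the individual forms.
Degrees: 3, 6
Total degree = 3 + 6 = 9

9


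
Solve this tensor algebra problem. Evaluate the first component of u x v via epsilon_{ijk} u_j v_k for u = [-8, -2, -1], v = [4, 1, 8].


(u x v)_1 = sum_{j,k} epsilon_{1jk} u_j v_k. Only permutations of (1,2,3) contribute; the two non-zero terms are:
eps_{123} u_2 v_3 = 1 * -2 * 8 = -16
eps_{132} u_3 v_2 = -1 * -1 * 1 = 1
(u x v)_1 = -15

-15


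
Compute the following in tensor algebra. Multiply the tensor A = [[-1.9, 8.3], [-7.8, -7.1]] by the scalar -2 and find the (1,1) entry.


Scalar multiplication: (cA)_{ij} = c * A_{ij}.
c = -2
A_{11} = -1.9
(cA)_{11} = -2 * -1.9 = 3.8

3.8


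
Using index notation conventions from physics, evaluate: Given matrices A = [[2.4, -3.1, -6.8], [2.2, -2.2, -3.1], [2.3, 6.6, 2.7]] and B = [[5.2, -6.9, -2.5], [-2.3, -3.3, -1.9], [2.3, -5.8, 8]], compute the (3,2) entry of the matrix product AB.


(AB)_{ij} = sum_k A_{ik} B_{kj}.
For i=3, j=2:
A_{31} * B_{12} = 2.3 * -6.9 = -15.87
A_{32} * B_{22} = 6.6 * -3.3 = -21.78
A_{33} * B_{32} = 2.7 * -5.8 = -15.66
Sum = -15.87 + -21.78 + -15.66 = -53.31

-53.31


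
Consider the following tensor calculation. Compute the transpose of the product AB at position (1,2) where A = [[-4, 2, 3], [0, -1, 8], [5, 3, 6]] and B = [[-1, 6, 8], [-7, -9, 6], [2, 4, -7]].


(AB)^T_{ij} = (AB)_{ji} = sum_k A_{jk} B_{ki}.
For i=1, j=2 we need (AB)_{21}:
A_{21} * B_{11} = 0 * -1 = 0
A_{22} * B_{21} = -1 * -7 = 7
A_{23} * B_{31} = 8 * 2 = 16
Sum = 0 + 7 + 16 = 23

23


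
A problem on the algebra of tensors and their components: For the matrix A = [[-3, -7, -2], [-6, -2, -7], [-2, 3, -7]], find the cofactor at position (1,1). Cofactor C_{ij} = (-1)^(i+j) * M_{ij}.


To find cofactor C_{11}, delete row 1 and column 1.
The resulting 2x2 submatrix is: [[-2, -7], [3, -7]]
Minor M_{11} = -2*-7 - -7*3
  = 14 - -21 = 35
Sign = (-1)^(1+1) = (-1)^2 = 1
Cofactor C_{11} = 1 * 35 = 35

35


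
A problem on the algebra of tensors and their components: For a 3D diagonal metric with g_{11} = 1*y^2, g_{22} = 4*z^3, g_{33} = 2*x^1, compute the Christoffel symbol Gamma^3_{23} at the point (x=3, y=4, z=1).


For a diagonal metric, Gamma^k_{ij} = (1/2) g^{kk} (dg_{ik}/dx_j + dg_{jk}/dx_i - dg_{ij}/dx_k).
The metric is diagonal, so g_{ab} = 0 for a != b.
At the given point: g_{11} = 16, g_{22} = 4, g_{33} = 6
g^{33} = 1/6
dg_{23}/dx_3 = 0 (off-diagonal)
dg_{33}/dx_2 = dg_{33}/dx_2 = 0
dg_{23}/dx_3 = 0 (off-diagonal)
Numerator = 0 + 0 - 0 = 0
Gamma^3_{23} = 0 / (2 * 6) = 0

0


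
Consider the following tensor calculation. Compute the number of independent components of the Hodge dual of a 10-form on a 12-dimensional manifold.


The Hodge dual of a p-form on an n-dimensional manifold is an (n-p)-form.
n = 12, p = 10, so dual degree = 12 - 10 = 2
The number of components is C(n, n-p) = C(12, 2) = 66

66


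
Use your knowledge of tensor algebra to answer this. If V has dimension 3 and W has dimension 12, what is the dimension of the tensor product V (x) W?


The dimension of a tensor product is the product of dimensions.
dim(V) = 3, dim(W) = 12
dim(V (x) W) = 3 * 12 = 36

36


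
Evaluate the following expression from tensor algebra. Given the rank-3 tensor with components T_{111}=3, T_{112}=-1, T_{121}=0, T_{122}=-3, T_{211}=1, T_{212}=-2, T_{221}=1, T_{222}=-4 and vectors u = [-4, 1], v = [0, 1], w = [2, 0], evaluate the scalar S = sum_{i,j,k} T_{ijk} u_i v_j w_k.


S = sum over i,j,k of T_{ijk} u_i v_j w_k. Expanding all 8 terms:
T_{111}*u_1*v_1*w_1 = 3*-4*0*2 = 0  (running total: 0)
T_{112}*u_1*v_1*w_2 = -1*-4*0*0 = 0  (running total: 0)
T_{121}*u_1*v_2*w_1 = 0*-4*1*2 = 0  (running total: 0)
T_{122}*u_1*v_2*w_2 = -3*-4*1*0 = 0  (running total: 0)
T_{211}*u_2*v_1*w_1 = 1*1*0*2 = 0  (running total: 0)
T_{212}*u_2*v_1*w_2 = -2*1*0*0 = 0  (running total: 0)
T_{221}*u_2*v_2*w_1 = 1*1*1*2 = 2  (running total: 2)
T_{222}*u_2*v_2*w_2 = -4*1*1*0 = 0  (running total: 2)
S = 2

2


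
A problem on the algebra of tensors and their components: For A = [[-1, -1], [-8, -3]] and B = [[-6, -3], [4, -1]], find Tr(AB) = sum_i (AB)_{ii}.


Tr(AB) = sum_i (AB)_{ii} where (AB)_{ii} = sum_k A_{ik} B_{ki}.
(AB)_{11} = -1*-6 + -1*4 = 2
(AB)_{22} = -8*-3 + -3*-1 = 27
Tr(AB) = 2 + 27 = 29

29


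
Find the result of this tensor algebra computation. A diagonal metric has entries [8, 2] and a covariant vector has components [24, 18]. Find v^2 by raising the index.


To raise an index with a diagonal metric: v^i = v_i / g_{ii}.
For index 2: v_2 = 18, g_{22} = 2
v^2 = 18 / 2 = 9

9


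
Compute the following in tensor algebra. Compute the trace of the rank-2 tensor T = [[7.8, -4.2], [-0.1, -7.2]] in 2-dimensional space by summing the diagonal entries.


The contraction (trace) of a rank-2 tensor is the sum of its diagonal elements.
Diagonal entries: A[1,1] = 7.8, A[2,2] = -7.2
Tr(A) = 7.8 + -7.2 = 0.6

0.6


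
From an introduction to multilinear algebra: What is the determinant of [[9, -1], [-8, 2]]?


For a 2x2 matrix [[a, b], [c, d]], det = a*d - b*c.
a = 9, b = -1, c = -8, d = 2
a*d = 9 * 2 = 18
b*c = -1 * -8 = 8
det = 18 - 8 = 10

10


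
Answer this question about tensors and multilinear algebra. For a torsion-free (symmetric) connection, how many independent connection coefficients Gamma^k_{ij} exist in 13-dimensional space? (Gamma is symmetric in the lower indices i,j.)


Christoffel symbols Gamma^k_{ij} are symmetric in i,j, so there are d * d(d+1)/2 independent symbols.
d = 13
d(d+1)/2 = 13 * 14 / 2 = 91
Total = 13 * 91 = 1183

1183


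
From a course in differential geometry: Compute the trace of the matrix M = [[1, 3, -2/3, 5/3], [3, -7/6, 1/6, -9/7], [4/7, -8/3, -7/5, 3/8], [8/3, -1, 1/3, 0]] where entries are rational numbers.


The trace is the sum of diagonal entries.
Diagonal: M[1,1] = 1, M[2,2] = -7/6, M[3,3] = -7/5, M[4,4] = 0
Tr(M) = 1 + -7/6 + -7/5 + 0
Computing step by step:
After adding M[1,1]: 1
After adding M[2,2]: -1/6
After adding M[3,3]: -47/30
After adding M[4,4]: -47/30
Tr(M) = -47/30

-47/30


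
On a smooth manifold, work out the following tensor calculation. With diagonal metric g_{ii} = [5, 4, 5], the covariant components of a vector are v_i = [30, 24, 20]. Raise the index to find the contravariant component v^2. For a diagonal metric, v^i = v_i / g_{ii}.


To raise an index with a diagonal metric: v^i = v_i / g_{ii}.
For index 2: v_2 = 24, g_{22} = 4
v^2 = 24 / 4 = 6

6


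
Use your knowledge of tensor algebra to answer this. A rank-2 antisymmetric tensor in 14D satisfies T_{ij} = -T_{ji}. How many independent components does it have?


An antisymmetric rank-2 tensor satisfies A_{ij} = -A_{ji}, so diagonal entries are zero.
The independent components are the upper-triangular entries: C(n, 2) = n(n-1)/2.
n = 14
C(14, 2) = 14 * 13 / 2 = 182 / 2 = 91

91


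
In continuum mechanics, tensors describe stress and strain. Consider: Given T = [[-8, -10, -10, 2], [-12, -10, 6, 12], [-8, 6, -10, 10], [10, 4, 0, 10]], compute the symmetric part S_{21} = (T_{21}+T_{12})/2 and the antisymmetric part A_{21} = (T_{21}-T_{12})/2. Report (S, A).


T_{21} = -12
T_{12} = -10
S_{21} = (-12 + -10)/2 = -22/2 = -11
A_{21} = (-12 - -10)/2 = -2/2 = -1
Check: S + A = -11 + -1 = -12 = T_{21}.

(-11, -1)


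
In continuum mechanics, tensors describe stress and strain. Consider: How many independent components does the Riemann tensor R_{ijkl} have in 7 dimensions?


The Riemann tensor in d dimensions has d^2(d^2 - 1)/12 independent components.
d = 7, so d^2 = 49
d^2 - 1 = 48
d^2(d^2 - 1) = 49 * 48 = 2352
Divide by 12: 2352 / 12 = 196

196


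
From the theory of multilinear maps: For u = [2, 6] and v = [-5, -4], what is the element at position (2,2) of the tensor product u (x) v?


The outer product entry T_{ij} = u_i * v_j.
We need i=2, j=2.
u_2 = 6, v_2 = -4
T_{2,2} = 6 * -4 = -24

-24


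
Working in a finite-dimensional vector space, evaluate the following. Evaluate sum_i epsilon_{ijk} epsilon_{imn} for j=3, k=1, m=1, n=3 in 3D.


Using the identity: epsilon_{ijk} epsilon_{imn} = delta_{jm} delta_{kn} - delta_{jn} delta_{km}.
delta_{31} = 0
delta_{13} = 0
delta_{33} = 1
delta_{11} = 1
Result = 0 * 0 - 1 * 1 = 0 - 1 = -1

-1


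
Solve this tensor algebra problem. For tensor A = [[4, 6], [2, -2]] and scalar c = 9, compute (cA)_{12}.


Scalar multiplication: (cA)_{ij} = c * A_{ij}.
c = 9
A_{12} = 6
(cA)_{12} = 9 * 6 = 54

54


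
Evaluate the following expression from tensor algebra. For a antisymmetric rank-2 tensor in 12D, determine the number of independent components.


A antisymmetric rank-2 tensor in d dimensions has d(d-1)/2 independent components.
d = 12
d(d-1)/2 = 12 * 11 / 2 = 132 / 2 = 66

66


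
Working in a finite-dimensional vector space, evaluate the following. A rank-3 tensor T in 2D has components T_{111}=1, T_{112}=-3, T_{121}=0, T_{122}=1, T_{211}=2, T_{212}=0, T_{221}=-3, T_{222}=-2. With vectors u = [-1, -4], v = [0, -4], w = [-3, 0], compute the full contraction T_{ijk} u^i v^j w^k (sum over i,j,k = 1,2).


S = sum over i,j,k of T_{ijk} u_i v_j w_k. Expanding all 8 terms:
T_{111}*u_1*v_1*w_1 = 1*-1*0*-3 = 0  (running total: 0)
T_{112}*u_1*v_1*w_2 = -3*-1*0*0 = 0  (running total: 0)
T_{121}*u_1*v_2*w_1 = 0*-1*-4*-3 = 0  (running total: 0)
T_{122}*u_1*v_2*w_2 = 1*-1*-4*0 = 0  (running total: 0)
T_{211}*u_2*v_1*w_1 = 2*-4*0*-3 = 0  (running total: 0)
T_{212}*u_2*v_1*w_2 = 0*-4*0*0 = 0  (running total: 0)
T_{221}*u_2*v_2*w_1 = -3*-4*-4*-3 = 144  (running total: 144)
T_{222}*u_2*v_2*w_2 = -2*-4*-4*0 = 0  (running total: 144)
S = 144

144


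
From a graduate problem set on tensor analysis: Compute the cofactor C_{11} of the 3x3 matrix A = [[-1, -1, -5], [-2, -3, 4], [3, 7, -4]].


To find cofactor C_{11}, delete row 1 and column 1.
The resulting 2x2 submatrix is: [[-3, 4], [7, -4]]
Minor M_{11} = -3*-4 - 4*7
  = 12 - 28 = -16
Sign = (-1)^(1+1) = (-1)^2 = 1
Cofactor C_{11} = 1 * -16 = -16

-16


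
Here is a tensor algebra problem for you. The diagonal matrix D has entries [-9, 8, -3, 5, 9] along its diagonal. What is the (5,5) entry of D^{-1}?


For a diagonal matrix, the inverse has entries (D^{-1})_{ii} = 1/d_{ii}.
The diagonal entries are: d_{11} = -9, d_{22} = 8, d_{33} = -3, d_{44} = 5, d_{55} = 9
We need (D^{-1})_{55} = 1/d_{55} = 1/9 = 1/9

1/9


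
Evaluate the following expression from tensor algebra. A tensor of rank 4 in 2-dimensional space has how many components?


The number of components of a rank-r tensor in d dimensions is d^r.
Here d = 2 and r = 4.
2^4 = 16

16


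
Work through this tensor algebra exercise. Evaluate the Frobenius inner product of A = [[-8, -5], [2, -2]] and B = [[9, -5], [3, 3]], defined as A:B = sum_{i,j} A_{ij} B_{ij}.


A:B = sum over all i,j of A_{ij} * B_{ij}.
Row 1: -8*9=-72, -5*-5=25 => row sum = -47
Row 2: 2*3=6, -2*3=-6 => row sum = 0
Total = -47 + 0 = -47

-47


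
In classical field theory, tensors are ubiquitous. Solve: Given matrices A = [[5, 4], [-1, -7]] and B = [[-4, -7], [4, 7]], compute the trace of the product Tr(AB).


Tr(AB) = sum_i (AB)_{ii} where (AB)_{ii} = sum_k A_{ik} B_{ki}.
(AB)_{11} = 5*-4 + 4*4 = -4
(AB)_{22} = -1*-7 + -7*7 = -42
Tr(AB) = -4 + -42 = -46

-46


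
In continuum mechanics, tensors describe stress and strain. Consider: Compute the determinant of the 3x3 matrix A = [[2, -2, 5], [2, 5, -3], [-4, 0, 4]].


Expanding along the first row, det(A) = a11*M_11 - a12*M_12 + a13*M_13, where M_1j is the (1,j) minor.
Minor M_11 = 5*4 - -3*0 = 20
Minor M_12 = 2*4 - -3*-4 = -4
Minor M_13 = 2*0 - 5*-4 = 20
det = 2*(20) - -2*(-4) + 5*(20)
    = 40 - 8 + 100
    = 132

132


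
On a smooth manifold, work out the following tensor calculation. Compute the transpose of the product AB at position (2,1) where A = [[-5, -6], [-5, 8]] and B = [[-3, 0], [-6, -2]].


(AB)^T_{ij} = (AB)_{ji} = sum_k A_{jk} B_{ki}.
For i=2, j=1 we need (AB)_{12}:
A_{11} * B_{12} = -5 * 0 = 0
A_{12} * B_{22} = -6 * -2 = 12
Sum = 0 + 12 = 12

12


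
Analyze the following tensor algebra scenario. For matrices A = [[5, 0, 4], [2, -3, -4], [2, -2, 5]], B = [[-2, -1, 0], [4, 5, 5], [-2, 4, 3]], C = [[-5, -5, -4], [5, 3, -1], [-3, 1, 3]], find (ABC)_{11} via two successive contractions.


(ABC)_{11} = sum_m (AB)_{1m} C_{m1}. First compute row 1 of AB.
(AB)_{11} = 5*-2 + 0*4 + 4*-2 = -18
(AB)_{12} = 5*-1 + 0*5 + 4*4 = 11
(AB)_{13} = 5*0 + 0*5 + 4*3 = 12
Now contract with column 1 of C:
(AB)_{11} * C_{11} = -18 * -5 = 90
(AB)_{12} * C_{21} = 11 * 5 = 55
(AB)_{13} * C_{31} = 12 * -3 = -36
(ABC)_{11} = 90 + 55 + -36 = 109

109


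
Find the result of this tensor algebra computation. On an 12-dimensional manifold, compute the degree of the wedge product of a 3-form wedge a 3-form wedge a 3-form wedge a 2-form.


The degree of a wedge product is the sum of the degrees of the individual forms.
Degrees: 3, 3, 3, 2
Total degree = 3 + 3 + 3 + 2 = 11

11


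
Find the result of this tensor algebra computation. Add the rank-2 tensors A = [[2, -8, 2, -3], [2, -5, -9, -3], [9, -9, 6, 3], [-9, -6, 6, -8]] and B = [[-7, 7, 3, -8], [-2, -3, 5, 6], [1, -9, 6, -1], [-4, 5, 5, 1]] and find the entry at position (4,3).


Tensor addition is component-wise: (A + B)_{ij} = A_{ij} + B_{ij}.
A_{43} = 6
B_{43} = 5
(A + B)_{43} = 6 + 5 = 11

11


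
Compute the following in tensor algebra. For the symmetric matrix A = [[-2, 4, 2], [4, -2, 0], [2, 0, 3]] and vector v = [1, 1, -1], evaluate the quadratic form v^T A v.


First compute Av:
(Av)_1 = -2*1 + 4*1 + 2*-1 = 0
(Av)_2 = 4*1 + -2*1 + 0*-1 = 2
(Av)_3 = 2*1 + 0*1 + 3*-1 = -1
Av = [0, 2, -1]
Then v^T (Av) = 1*0 + 1*2 + -1*-1
= 0 + 2 + 1 = 3

3


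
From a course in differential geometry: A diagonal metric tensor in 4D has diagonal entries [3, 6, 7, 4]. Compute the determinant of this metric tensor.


For a diagonal metric, the determinant is the product of diagonal entries.
Diagonal entries: 3, 6, 7, 4
det(g) = 3 * 6 * 7 * 4 = 504

504


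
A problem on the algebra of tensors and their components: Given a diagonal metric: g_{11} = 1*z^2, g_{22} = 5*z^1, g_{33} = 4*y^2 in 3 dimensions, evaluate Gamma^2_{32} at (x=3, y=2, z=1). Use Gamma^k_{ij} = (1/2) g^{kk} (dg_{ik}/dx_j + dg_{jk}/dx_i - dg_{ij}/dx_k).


For a diagonal metric, Gamma^k_{ij} = (1/2) g^{kk} (dg_{ik}/dx_j + dg_{jk}/dx_i - dg_{ij}/dx_k).
The metric is diagonal, so g_{ab} = 0 for a != b.
At the given point: g_{11} = 1, g_{22} = 5, g_{33} = 16
g^{22} = 1/5
dg_{32}/dx_2 = 0 (off-diagonal)
dg_{22}/dx_3 = dg_{22}/dx_3 = 5
dg_{32}/dx_2 = 0 (off-diagonal)
Numerator = 0 + 5 - 0 = 5
Gamma^2_{32} = 5 / (2 * 5) = 1/2

1/2


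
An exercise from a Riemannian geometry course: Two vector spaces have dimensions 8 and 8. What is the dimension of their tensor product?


The dimension of a tensor product is the product of dimensions.
dim(V) = 8, dim(W) = 8
dim(V (x) W) = 8 * 8 = 64

64


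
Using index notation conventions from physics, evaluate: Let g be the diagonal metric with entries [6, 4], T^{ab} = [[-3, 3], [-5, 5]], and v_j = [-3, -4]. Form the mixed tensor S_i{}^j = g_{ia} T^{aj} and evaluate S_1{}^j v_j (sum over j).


Step 1: lower the first index. For a diagonal metric, g_{ia} T^{aj} = g_{ii} T^{ij} (no sum on i).
g_{11} = 6
S_1{}^1 = 6 * T^{11} = 6 * -3 = -18
S_1{}^2 = 6 * T^{12} = 6 * 3 = 18
Step 2: contract S_1{}^j with v_j.
S_1{}^1 * v_1 = -18 * -3 = 54
S_1{}^2 * v_2 = 18 * -4 = -72
Result = 54 + -72 = -18

-18


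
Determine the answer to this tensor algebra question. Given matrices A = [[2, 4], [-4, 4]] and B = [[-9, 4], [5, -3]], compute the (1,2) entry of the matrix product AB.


(AB)_{ij} = sum_k A_{ik} B_{kj}.
For i=1, j=2:
A_{11} * B_{12} = 2 * 4 = 8
A_{12} * B_{22} = 4 * -3 = -12
Sum = 8 + -12 = -4

-4


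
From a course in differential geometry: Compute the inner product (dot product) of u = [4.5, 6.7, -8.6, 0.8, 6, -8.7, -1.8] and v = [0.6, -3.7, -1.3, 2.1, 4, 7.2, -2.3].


The inner product u . v = sum of u_i * v_i.
Term-by-term: 4.5 * 0.6, 6.7 * -3.7, -8.6 * -1.3, 0.8 * 2.1, 6 * 4, -8.7 * 7.2, -1.8 * -2.3
Products: 2.7, -24.79, 11.18, 1.68, 24, -62.64, 4.14
Sum = 2.7 + -24.79 + 11.18 + 1.68 + 24 + -62.64 + 4.14 = -43.73

-43.73


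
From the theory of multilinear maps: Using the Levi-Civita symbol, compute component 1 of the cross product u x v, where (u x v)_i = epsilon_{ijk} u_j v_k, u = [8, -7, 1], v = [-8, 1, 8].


(u x v)_1 = sum_{j,k} epsilon_{1jk} u_j v_k. Only permutations of (1,2,3) contribute; the two non-zero terms are:
eps_{123} u_2 v_3 = 1 * -7 * 8 = -56
eps_{132} u_3 v_2 = -1 * 1 * 1 = -1
(u x v)_1 = -57

-57


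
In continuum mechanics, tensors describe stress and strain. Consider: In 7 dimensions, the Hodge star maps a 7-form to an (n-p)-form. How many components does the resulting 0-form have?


The Hodge dual of a p-form on an n-dimensional manifold is an (n-p)-form.
n = 7, p = 7, so dual degree = 7 - 7 = 0
The number of components is C(n, n-p) = C(7, 0) = 1

1


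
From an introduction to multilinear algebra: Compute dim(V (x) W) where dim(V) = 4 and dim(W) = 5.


The dimension of a tensor product is the product of dimensions.
dim(V) = 4, dim(W) = 5
dim(V (x) W) = 4 * 5 = 20

20


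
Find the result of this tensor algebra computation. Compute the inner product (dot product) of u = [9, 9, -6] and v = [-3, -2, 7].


The inner product u . v = sum of u_i * v_i.
Term-by-term: 9 * -3, 9 * -2, -6 * 7
Products: -27, -18, -42
Sum = -27 + -18 + -42 = -87

-87


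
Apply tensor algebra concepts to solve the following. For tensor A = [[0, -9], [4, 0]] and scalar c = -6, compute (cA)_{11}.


Scalar multiplication: (cA)_{ij} = c * A_{ij}.
c = -6
A_{11} = 0
(cA)_{11} = -6 * 0 = 0

0


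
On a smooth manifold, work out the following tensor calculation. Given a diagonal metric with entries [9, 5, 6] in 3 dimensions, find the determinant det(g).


For a diagonal metric, the determinant is the product of diagonal entries.
Diagonal entries: 9, 5, 6
det(g) = 9 * 5 * 6 = 270

270


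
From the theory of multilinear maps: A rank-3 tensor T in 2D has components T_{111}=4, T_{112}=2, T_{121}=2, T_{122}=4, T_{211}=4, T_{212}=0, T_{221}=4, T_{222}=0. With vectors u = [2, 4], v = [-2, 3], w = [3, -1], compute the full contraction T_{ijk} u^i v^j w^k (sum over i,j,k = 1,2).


S = sum over i,j,k of T_{ijk} u_i v_j w_k. Expanding all 8 terms:
T_{111}*u_1*v_1*w_1 = 4*2*-2*3 = -48  (running total: -48)
T_{112}*u_1*v_1*w_2 = 2*2*-2*-1 = 8  (running total: -40)
T_{121}*u_1*v_2*w_1 = 2*2*3*3 = 36  (running total: -4)
T_{122}*u_1*v_2*w_2 = 4*2*3*-1 = -24  (running total: -28)
T_{211}*u_2*v_1*w_1 = 4*4*-2*3 = -96  (running total: -124)
T_{212}*u_2*v_1*w_2 = 0*4*-2*-1 = 0  (running total: -124)
T_{221}*u_2*v_2*w_1 = 4*4*3*3 = 144  (running total: 20)
T_{222}*u_2*v_2*w_2 = 0*4*3*-1 = 0  (running total: 20)
S = 20

20


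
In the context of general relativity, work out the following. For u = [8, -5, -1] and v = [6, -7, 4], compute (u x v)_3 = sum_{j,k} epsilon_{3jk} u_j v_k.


(u x v)_3 = sum_{j,k} epsilon_{3jk} u_j v_k. Only permutations of (1,2,3) contribute; the two non-zero terms are:
eps_{312} u_1 v_2 = 1 * 8 * -7 = -56
eps_{321} u_2 v_1 = -1 * -5 * 6 = 30
(u x v)_3 = -26

-26


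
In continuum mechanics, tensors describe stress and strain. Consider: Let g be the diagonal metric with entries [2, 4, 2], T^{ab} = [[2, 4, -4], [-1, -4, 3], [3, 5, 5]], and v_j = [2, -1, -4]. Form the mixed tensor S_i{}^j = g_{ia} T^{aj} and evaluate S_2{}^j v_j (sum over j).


Step 1: lower the first index. For a diagonal metric, g_{ia} T^{aj} = g_{ii} T^{ij} (no sum on i).
g_{22} = 4
S_2{}^1 = 4 * T^{21} = 4 * -1 = -4
S_2{}^2 = 4 * T^{22} = 4 * -4 = -16
S_2{}^3 = 4 * T^{23} = 4 * 3 = 12
Step 2: contract S_2{}^j with v_j.
S_2{}^1 * v_1 = -4 * 2 = -8
S_2{}^2 * v_2 = -16 * -1 = 16
S_2{}^3 * v_3 = 12 * -4 = -48
Result = -8 + 16 + -48 = -40

-40


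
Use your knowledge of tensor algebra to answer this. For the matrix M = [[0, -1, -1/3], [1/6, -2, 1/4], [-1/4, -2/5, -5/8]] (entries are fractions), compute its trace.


The trace is the sum of diagonal entries.
Diagonal: M[1,1] = 0, M[2,2] = -2, M[3,3] = -5/8
Tr(M) = 0 + -2 + -5/8
Computing step by step:
After adding M[1,1]: 0
After adding M[2,2]: -2
After adding M[3,3]: -21/8
Tr(M) = -21/8

-21/8


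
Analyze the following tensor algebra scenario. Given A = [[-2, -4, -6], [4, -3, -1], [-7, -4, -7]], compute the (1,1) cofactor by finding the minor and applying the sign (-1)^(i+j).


To find cofactor C_{11}, delete row 1 and column 1.
The resulting 2x2 submatrix is: [[-3, -1], [-4, -7]]
Minor M_{11} = -3*-7 - -1*-4
  = 21 - 4 = 17
Sign = (-1)^(1+1) = (-1)^2 = 1
Cofactor C_{11} = 1 * 17 = 17

17


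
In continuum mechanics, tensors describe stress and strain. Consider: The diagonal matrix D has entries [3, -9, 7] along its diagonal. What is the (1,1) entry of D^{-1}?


For a diagonal matrix, the inverse has entries (D^{-1})_{ii} = 1/d_{ii}.
The diagonal entries are: d_{11} = 3, d_{22} = -9, d_{33} = 7
We need (D^{-1})_{11} = 1/d_{11} = 1/3 = 1/3

1/3


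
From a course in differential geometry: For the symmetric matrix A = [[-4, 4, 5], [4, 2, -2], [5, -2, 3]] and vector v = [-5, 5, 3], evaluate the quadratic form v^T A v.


First compute Av:
(Av)_1 = -4*-5 + 4*5 + 5*3 = 55
(Av)_2 = 4*-5 + 2*5 + -2*3 = -16
(Av)_3 = 5*-5 + -2*5 + 3*3 = -26
Av = [55, -16, -26]
Then v^T (Av) = -5*55 + 5*-16 + 3*-26
= -275 + -80 + -78 = -433

-433


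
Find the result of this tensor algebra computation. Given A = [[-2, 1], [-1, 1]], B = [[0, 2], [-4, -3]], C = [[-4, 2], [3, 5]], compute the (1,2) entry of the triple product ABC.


(ABC)_{12} = sum_m (AB)_{1m} C_{m2}. First compute row 1 of AB.
(AB)_{11} = -2*0 + 1*-4 = -4
(AB)_{12} = -2*2 + 1*-3 = -7
Now contract with column 2 of C:
(AB)_{11} * C_{12} = -4 * 2 = -8
(AB)_{12} * C_{22} = -7 * 5 = -35
(ABC)_{12} = -8 + -35 = -43

-43


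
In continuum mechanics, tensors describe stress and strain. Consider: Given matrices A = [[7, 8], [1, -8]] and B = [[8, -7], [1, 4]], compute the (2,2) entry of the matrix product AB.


(AB)_{ij} = sum_k A_{ik} B_{kj}.
For i=2, j=2:
A_{21} * B_{12} = 1 * -7 = -7
A_{22} * B_{22} = -8 * 4 = -32
Sum = -7 + -32 = -39

-39


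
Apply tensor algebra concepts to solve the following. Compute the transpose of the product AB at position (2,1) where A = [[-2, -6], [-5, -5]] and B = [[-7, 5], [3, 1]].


(AB)^T_{ij} = (AB)_{ji} = sum_k A_{jk} B_{ki}.
For i=2, j=1 we need (AB)_{12}:
A_{11} * B_{12} = -2 * 5 = -10
A_{12} * B_{22} = -6 * 1 = -6
Sum = -10 + -6 = -16

-16


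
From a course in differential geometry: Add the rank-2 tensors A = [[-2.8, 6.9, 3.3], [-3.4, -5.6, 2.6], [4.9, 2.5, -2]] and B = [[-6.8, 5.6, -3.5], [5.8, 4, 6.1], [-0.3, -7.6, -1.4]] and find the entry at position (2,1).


Tensor addition is component-wise: (A + B)_{ij} = A_{ij} + B_{ij}.
A_{21} = -3.4
B_{21} = 5.8
(A + B)_{21} = -3.4 + 5.8 = 2.4

2.4


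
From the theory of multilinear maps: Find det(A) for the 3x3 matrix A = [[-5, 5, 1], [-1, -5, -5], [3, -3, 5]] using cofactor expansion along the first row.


Expanding along the first row, det(A) = a11*M_11 - a12*M_12 + a13*M_13, where M_1j is the (1,j) minor.
Minor M_11 = -5*5 - -5*-3 = -40
Minor M_12 = -1*5 - -5*3 = 10
Minor M_13 = -1*-3 - -5*3 = 18
det = -5*(-40) - 5*(10) + 1*(18)
    = 200 - 50 + 18
    = 168

168


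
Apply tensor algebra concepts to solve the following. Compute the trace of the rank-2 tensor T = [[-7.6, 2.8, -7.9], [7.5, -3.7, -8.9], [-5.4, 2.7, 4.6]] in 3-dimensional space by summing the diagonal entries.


The contraction (trace) of a rank-2 tensor is the sum of its diagonal elements.
Diagonal entries: A[1,1] = -7.6, A[2,2] = -3.7, A[3,3] = 4.6
Tr(A) = -7.6 + -3.7 + 4.6 = -6.7

-6.7


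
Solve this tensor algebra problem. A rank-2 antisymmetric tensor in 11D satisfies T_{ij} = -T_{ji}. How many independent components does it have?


An antisymmetric rank-2 tensor satisfies A_{ij} = -A_{ji}, so diagonal entries are zero.
The independent components are the upper-triangular entries: C(n, 2) = n(n-1)/2.
n = 11
C(11, 2) = 11 * 10 / 2 = 110 / 2 = 55

55
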